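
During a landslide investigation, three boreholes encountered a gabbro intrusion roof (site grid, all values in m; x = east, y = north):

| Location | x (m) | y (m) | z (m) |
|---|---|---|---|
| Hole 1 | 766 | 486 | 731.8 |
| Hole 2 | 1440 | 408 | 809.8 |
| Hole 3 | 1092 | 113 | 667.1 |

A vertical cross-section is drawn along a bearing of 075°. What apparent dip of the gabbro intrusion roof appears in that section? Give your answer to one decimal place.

12.7°

Let the plane be z = a·x + b·y + c.
Hole 2−Hole 1: 674a − 78b = 78;  Hole 3−Hole 1: 326a − 373b = −64.7.
Solving gives a = 0.15108, b = 0.30550.
Unit vector along 075° is (sin 75°, cos 75°) = (0.9659, 0.2588).
Slope in that direction = a·(0.9659) + b·(0.2588) = 0.22500.
Apparent dip = arctan|0.22500| = 12.7° (true dip is 18.8°, so apparent ≤ true as expected).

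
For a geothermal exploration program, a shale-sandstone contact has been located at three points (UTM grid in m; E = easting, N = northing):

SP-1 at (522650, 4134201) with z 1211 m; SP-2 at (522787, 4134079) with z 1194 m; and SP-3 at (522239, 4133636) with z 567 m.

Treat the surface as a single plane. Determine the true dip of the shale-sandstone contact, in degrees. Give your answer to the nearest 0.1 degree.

42.7°

Let the plane be z = a·E + b·N + c.
SP-2−SP-1: 137a − 122b = −17;  SP-3−SP-1: −411a − 565b = −644.
Solving gives a = 0.54069, b = 0.74651.
Gradient magnitude |∇z| = √(a² + b²) = √(0.29234 + 0.55728) = 0.92175.
True dip = arctan(0.92175) = 42.7°, dipping toward SW (azimuth ≈ 216°).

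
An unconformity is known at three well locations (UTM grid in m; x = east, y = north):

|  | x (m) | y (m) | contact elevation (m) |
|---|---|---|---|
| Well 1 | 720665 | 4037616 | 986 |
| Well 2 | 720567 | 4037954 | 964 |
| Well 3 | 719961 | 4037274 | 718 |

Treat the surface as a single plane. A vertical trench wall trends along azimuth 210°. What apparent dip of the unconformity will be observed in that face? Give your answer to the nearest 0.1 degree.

Two edge vectors: Well 1→Well 2 = (-98, 338, -22), Well 1→Well 3 = (-704, -342, -268).
Normal n = (Well 1→Well 2) × (Well 1→Well 3) = (-98108, -10776, 271468).
So ∂z/∂x = −n_x/n_z = 0.36140 and ∂z/∂y = −n_y/n_z = 0.03970.
Unit vector along 210° is (sin 210°, cos 210°) = (-0.5000, -0.8660).
Slope in that direction = a·(-0.5000) + b·(-0.8660) = −0.21508.
Apparent dip = arctan|0.21508| = 12.1° (true dip is 20.0°, so apparent ≤ true as expected).

12.1°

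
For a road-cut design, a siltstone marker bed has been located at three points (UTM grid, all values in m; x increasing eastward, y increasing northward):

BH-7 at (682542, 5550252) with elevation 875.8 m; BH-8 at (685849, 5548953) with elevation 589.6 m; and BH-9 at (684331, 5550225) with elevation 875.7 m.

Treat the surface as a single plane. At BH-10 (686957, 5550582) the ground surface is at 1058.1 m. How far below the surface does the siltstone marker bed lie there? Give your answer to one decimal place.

Two edge vectors: BH-7→BH-8 = (3307, -1299, -286.2), BH-7→BH-9 = (1789, -27, -0.1).
Normal n = (BH-7→BH-8) × (BH-7→BH-9) = (-7597.5, -511681.1, 2234622).
So ∂z/∂x = −n_x/n_z = 0.003399904 and ∂z/∂y = −n_y/n_z = 0.228978816.
Intercept c from BH-7: 875.8 − 2320.58 − 1270890.13 = −1272334.91.
At (686957, 5550582): z_contact = 2335.59 + 1270965.70 − 1272334.91 = 966.37 m.
Depth below ground = 1058.1 − 966.37 = 91.7 m.

91.7 m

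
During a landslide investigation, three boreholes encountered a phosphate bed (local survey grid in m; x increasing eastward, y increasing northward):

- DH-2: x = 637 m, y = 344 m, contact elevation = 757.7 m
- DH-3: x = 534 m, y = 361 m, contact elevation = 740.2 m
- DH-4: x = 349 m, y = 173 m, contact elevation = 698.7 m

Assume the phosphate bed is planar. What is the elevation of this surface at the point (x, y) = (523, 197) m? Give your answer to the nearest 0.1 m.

730.7 m

Two edge vectors: DH-2→DH-3 = (-103, 17, -17.5), DH-2→DH-4 = (-288, -171, -59).
Normal n = (DH-2→DH-3) × (DH-2→DH-4) = (-3995.5, -1037, 22509).
So ∂z/∂x = −n_x/n_z = 0.17751 and ∂z/∂y = −n_y/n_z = 0.04607.
Intercept c from DH-2: 757.7 − 113.07 − 15.85 = 628.78.
At (523, 197): z = 92.8 + 9.1 + 628.78 = 730.7 m.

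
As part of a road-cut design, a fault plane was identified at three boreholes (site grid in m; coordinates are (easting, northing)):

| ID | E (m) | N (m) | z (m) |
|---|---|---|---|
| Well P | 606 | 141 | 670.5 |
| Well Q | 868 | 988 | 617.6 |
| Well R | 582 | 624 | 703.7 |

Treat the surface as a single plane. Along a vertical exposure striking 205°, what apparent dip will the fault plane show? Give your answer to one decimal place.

Let the plane be z = a·E + b·N + c.
Well Q−Well P: 262a + 847b = −52.9;  Well R−Well P: −24a + 483b = 33.2.
Solving gives a = −0.36542, b = 0.05058.
Unit vector along 205° is (sin 205°, cos 205°) = (-0.4226, -0.9063).
Slope in that direction = a·(-0.4226) + b·(-0.9063) = 0.10859.
Apparent dip = arctan|0.10859| = 6.2° (true dip is 20.2°, so apparent ≤ true as expected).

6.2°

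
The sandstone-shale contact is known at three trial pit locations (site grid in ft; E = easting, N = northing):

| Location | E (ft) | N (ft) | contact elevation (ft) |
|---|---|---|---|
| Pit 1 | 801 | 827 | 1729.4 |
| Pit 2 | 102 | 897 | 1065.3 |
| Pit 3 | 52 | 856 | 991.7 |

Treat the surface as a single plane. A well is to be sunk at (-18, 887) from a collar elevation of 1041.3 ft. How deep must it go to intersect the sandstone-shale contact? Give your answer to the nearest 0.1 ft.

102.5 ft

Let the plane be z = a·E + b·N + c.
Pit 2−Pit 1: −699a + 70b = −664.1;  Pit 3−Pit 1: −749a + 29b = −737.7.
Solving gives a = 1.00688, b = 0.56723.
Then c = 1729.4 − a·801 − b·827 = 453.80.
At (-18, 887): z_contact = −18.12 + 503.13 + 453.80 = 938.80 ft.
Depth below ground = 1041.3 − 938.80 = 102.5 ft.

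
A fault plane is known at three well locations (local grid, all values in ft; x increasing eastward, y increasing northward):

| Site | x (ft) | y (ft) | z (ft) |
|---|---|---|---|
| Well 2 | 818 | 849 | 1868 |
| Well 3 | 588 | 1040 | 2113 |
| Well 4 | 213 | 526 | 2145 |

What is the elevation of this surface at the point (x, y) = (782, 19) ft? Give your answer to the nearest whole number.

1524 ft

Let the plane be z = a·x + b·y + c.
Well 3−Well 2: −230a + 191b = 245;  Well 4−Well 2: −605a − 323b = 277.
Solving gives a = −0.69553, b = 0.44518.
Then c = 1868 − a·818 − b·849 = 2058.98.
At (782, 19): z = −543.9 + 8.5 + 2058.98 = 1523.5 ft.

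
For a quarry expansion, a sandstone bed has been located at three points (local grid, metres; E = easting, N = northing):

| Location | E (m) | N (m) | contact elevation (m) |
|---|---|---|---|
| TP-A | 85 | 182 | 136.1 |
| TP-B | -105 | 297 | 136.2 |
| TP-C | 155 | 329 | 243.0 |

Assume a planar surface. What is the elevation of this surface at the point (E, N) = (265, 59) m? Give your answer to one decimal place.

Let the plane be z = a·E + b·N + c.
TP-B−TP-A: −190a + 115b = 0.1;  TP-C−TP-A: 70a + 147b = 106.9.
Solving gives a = 0.34127, b = 0.56470.
Then c = 136.1 − a·85 − b·182 = 4.32.
At (265, 59): z = 90.4 + 33.3 + 4.32 = 128.1 m.

128.1 m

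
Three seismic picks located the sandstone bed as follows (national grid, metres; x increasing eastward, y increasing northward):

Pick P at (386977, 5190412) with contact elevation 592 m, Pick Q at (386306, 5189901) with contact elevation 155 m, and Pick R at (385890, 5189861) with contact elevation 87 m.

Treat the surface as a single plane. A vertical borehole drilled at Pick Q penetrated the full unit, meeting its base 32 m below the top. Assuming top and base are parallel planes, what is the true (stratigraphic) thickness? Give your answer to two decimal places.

25.74 m

Two edge vectors: Pick P→Pick Q = (-671, -511, -437), Pick P→Pick R = (-1087, -551, -505).
Normal n = (Pick P→Pick Q) × (Pick P→Pick R) = (17268, 136164, -185736).
So ∂z/∂x = −n_x/n_z = 0.09297 and ∂z/∂y = −n_y/n_z = 0.73311.
|∇z| = √(a²+b²) = 0.73898, so dip δ = arctan(0.73898) = 36.46°.
True thickness = vertical thickness × cos δ = 32 × cos 36.46° = 25.74 m.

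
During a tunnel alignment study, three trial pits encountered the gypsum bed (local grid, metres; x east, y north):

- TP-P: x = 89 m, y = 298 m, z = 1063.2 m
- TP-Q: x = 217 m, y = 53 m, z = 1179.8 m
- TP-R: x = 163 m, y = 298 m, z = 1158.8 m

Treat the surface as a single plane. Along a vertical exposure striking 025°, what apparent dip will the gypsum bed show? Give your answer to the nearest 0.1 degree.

36.0°

Two edge vectors: TP-P→TP-Q = (128, -245, 116.6), TP-P→TP-R = (74, 0, 95.6).
Normal n = (TP-P→TP-Q) × (TP-P→TP-R) = (-23422, -3608.4, 18130).
So ∂z/∂x = −n_x/n_z = 1.29189 and ∂z/∂y = −n_y/n_z = 0.19903.
Unit vector along 025° is (sin 25°, cos 25°) = (0.4226, 0.9063).
Slope in that direction = a·(0.4226) + b·(0.9063) = 0.72636.
Apparent dip = arctan|0.72636| = 36.0° (true dip is 52.6°, so apparent ≤ true as expected).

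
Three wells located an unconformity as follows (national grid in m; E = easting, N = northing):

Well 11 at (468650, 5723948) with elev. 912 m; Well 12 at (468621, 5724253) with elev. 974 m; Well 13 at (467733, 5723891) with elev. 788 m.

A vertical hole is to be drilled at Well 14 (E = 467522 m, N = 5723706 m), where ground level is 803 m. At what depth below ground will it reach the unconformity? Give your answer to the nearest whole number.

Let the plane be z = a·E + b·N + c.
Well 12−Well 11: −29a + 305b = 62;  Well 13−Well 11: −917a − 57b = −124.
Solving gives a = 0.12186765, b = 0.21486610.
Then c = 912 − a·468650 − b·5723948 = −1286083.68.
At (467522, 5723706): z_contact = 56975.8 + 1229830.4 − 1286083.68 = 722.5 m.
Depth below ground = 803 − 722.5 = 80 m.

80 m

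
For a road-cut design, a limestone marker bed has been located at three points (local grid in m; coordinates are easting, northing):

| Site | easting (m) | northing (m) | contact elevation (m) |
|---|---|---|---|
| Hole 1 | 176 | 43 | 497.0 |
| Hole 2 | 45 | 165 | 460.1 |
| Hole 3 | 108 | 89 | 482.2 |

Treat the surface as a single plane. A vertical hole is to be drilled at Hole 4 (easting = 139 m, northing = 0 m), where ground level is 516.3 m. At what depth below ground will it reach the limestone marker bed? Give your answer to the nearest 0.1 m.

10.3 m

Two edge vectors: Hole 1→Hole 2 = (-131, 122, -36.9), Hole 1→Hole 3 = (-68, 46, -14.8).
Normal n = (Hole 1→Hole 2) × (Hole 1→Hole 3) = (-108.2, 570.4, 2270).
So ∂z/∂easting = −n_x/n_z = 0.04767 and ∂z/∂northing = −n_y/n_z = −0.25128.
Intercept c from Hole 1: 497 − 8.39 + 10.80 = 499.42.
At (139, 0): z_contact = 6.63 + 0.00 + 499.42 = 506.04 m.
Depth below ground = 516.3 − 506.04 = 10.3 m.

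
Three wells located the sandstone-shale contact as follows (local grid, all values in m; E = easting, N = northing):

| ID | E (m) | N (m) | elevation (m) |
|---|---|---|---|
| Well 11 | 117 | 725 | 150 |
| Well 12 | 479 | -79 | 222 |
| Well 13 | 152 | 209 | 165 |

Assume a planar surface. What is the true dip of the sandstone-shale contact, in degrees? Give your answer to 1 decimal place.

Two edge vectors: Well 11→Well 12 = (362, -804, 72), Well 11→Well 13 = (35, -516, 15).
Normal n = (Well 11→Well 12) × (Well 11→Well 13) = (25092, -2910, -158652).
So ∂z/∂E = −n_x/n_z = 0.15816 and ∂z/∂N = −n_y/n_z = −0.01834.
Gradient magnitude |∇z| = √(a² + b²) = √(0.02501 + 0.00034) = 0.15922.
True dip = arctan(0.15922) = 9.0°, dipping toward W (azimuth ≈ 277°).

9.0°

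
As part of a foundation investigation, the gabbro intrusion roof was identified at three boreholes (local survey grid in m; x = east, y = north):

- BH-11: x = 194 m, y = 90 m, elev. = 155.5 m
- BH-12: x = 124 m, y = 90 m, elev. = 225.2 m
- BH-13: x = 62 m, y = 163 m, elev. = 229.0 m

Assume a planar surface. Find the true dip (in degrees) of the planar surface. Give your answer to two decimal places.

51.86°

Two edge vectors: BH-11→BH-12 = (-70, 0, 69.7), BH-11→BH-13 = (-132, 73, 73.5).
Normal n = (BH-11→BH-12) × (BH-11→BH-13) = (-5088.1, -4055.4, -5110).
So ∂z/∂x = −n_x/n_z = −0.99571 and ∂z/∂y = −n_y/n_z = −0.79362.
Gradient magnitude |∇z| = √(a² + b²) = √(0.99145 + 0.62983) = 1.27330.
True dip = arctan(1.27330) = 51.86°, dipping toward NE (azimuth ≈ 051°).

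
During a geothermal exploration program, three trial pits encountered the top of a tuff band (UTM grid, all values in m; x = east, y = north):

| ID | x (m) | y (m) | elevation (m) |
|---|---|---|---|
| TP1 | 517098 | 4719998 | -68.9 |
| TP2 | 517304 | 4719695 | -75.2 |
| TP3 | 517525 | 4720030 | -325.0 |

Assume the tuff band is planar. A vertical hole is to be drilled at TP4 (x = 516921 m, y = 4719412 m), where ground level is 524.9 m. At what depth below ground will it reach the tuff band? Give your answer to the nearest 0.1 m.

Two edge vectors: TP1→TP2 = (206, -303, -6.3), TP1→TP3 = (427, 32, -256.1).
Normal n = (TP1→TP2) × (TP1→TP3) = (77799.9, 50066.5, 135973).
So ∂z/∂x = −n_x/n_z = −0.572171681 and ∂z/∂y = −n_y/n_z = −0.368209130.
Intercept c from TP1: -68.9 + 295868.83 + 1737946.36 = 2033746.29.
At (516921, 4719412): z_contact = −295767.56 − 1737730.59 + 2033746.29 = 248.14 m.
Depth below ground = 524.9 − 248.14 = 276.8 m.

276.8 m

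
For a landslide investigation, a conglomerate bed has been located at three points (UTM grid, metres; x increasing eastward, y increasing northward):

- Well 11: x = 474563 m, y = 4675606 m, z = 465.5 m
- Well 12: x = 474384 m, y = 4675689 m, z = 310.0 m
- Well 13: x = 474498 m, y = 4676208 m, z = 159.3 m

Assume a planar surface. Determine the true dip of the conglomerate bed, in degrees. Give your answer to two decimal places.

38.54°

Let the plane be z = a·x + b·y + c.
Well 12−Well 11: −179a + 83b = −155.5;  Well 13−Well 11: −65a + 602b = −306.2.
Solving gives a = 0.66622, b = −0.43670.
Gradient magnitude |∇z| = √(a² + b²) = √(0.44385 + 0.19071) = 0.79659.
True dip = arctan(0.79659) = 38.54°, dipping toward WNW (azimuth ≈ 303°).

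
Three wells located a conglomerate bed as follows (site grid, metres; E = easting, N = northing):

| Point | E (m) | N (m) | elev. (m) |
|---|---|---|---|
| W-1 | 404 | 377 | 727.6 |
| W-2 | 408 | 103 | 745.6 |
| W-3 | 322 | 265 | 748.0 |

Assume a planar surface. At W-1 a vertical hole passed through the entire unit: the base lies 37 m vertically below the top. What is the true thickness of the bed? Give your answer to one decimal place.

36.5 m

Two edge vectors: W-1→W-2 = (4, -274, 18), W-1→W-3 = (-82, -112, 20.4).
Normal n = (W-1→W-2) × (W-1→W-3) = (-3573.6, -1557.6, -22916).
So ∂z/∂E = −n_x/n_z = −0.15594 and ∂z/∂N = −n_y/n_z = −0.06797.
|∇z| = √(a²+b²) = 0.17011, so dip δ = arctan(0.17011) = 9.65°.
True thickness = vertical thickness × cos δ = 37 × cos 9.65° = 36.5 m.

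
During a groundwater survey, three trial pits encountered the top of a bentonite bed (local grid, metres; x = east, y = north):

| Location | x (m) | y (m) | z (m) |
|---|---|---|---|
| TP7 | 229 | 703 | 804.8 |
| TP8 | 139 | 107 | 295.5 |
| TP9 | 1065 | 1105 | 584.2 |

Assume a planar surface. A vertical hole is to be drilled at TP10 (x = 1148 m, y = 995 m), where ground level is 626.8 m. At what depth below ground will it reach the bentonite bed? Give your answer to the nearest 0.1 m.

209.1 m

Let the plane be z = a·x + b·y + c.
TP8−TP7: −90a − 596b = −509.3;  TP9−TP7: 836a + 402b = −220.6.
Solving gives a = −0.727621, b = 0.964406.
Then c = 804.8 − a·229 − b·703 = 293.45.
At (1148, 995): z_contact = −835.31 + 959.58 + 293.45 = 417.72 m.
Depth below ground = 626.8 − 417.72 = 209.1 m.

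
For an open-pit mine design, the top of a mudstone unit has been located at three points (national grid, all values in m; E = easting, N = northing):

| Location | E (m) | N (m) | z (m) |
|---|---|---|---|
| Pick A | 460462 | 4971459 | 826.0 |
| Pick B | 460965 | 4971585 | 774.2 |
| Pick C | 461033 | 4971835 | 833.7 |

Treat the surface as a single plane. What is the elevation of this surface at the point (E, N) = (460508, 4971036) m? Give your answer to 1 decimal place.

Let the plane be z = a·E + b·N + c.
Pick B−Pick A: 503a + 126b = −51.8;  Pick C−Pick A: 571a + 376b = 7.7.
Solving gives a = −0.174489256, b = 0.285461078.
Then c = 826 − a·460462 − b·4971459 = −1337986.37.
At (460508, 4971036): z = −80353.7 + 1419037.3 − 1337986.37 = 697.2 m.

697.2 m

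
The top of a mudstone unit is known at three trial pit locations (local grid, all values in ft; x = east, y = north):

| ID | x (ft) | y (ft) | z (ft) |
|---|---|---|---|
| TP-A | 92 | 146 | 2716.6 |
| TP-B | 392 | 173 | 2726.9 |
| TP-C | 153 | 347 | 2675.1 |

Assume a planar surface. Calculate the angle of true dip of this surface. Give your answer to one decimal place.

Two edge vectors: TP-A→TP-B = (300, 27, 10.3), TP-A→TP-C = (61, 201, -41.5).
Normal n = (TP-A→TP-B) × (TP-A→TP-C) = (-3190.8, 13078.3, 58653).
So ∂z/∂x = −n_x/n_z = 0.05440 and ∂z/∂y = −n_y/n_z = −0.22298.
Gradient magnitude |∇z| = √(a² + b²) = √(0.00296 + 0.04972) = 0.22952.
True dip = arctan(0.22952) = 12.9°, dipping toward NNW (azimuth ≈ 346°).

12.9°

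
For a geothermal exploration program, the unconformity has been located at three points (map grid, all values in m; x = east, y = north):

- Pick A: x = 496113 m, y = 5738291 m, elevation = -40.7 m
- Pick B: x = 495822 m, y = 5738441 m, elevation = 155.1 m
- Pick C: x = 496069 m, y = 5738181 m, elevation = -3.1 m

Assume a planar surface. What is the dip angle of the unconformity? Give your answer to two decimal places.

Two edge vectors: Pick A→Pick B = (-291, 150, 195.8), Pick A→Pick C = (-44, -110, 37.6).
Normal n = (Pick A→Pick B) × (Pick A→Pick C) = (27178, 2326.4, 38610).
So ∂z/∂x = −n_x/n_z = −0.70391 and ∂z/∂y = −n_y/n_z = −0.06025.
Gradient magnitude |∇z| = √(a² + b²) = √(0.49549 + 0.00363) = 0.70649.
True dip = arctan(0.70649) = 35.24°, dipping toward E (azimuth ≈ 085°).

35.24°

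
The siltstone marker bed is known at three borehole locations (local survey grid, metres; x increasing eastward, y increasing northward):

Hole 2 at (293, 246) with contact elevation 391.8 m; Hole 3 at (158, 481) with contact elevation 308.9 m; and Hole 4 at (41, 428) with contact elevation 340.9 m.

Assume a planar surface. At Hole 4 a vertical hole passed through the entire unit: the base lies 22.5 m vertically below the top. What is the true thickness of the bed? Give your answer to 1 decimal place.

20.8 m

Let the plane be z = a·x + b·y + c.
Hole 3−Hole 2: −135a + 235b = −82.9;  Hole 4−Hole 2: −252a + 182b = −50.9.
Solving gives a = −0.09023, b = −0.40460.
|∇z| = √(a²+b²) = 0.41454, so dip δ = arctan(0.41454) = 22.52°.
True thickness = vertical thickness × cos δ = 22.5 × cos 22.52° = 20.8 m.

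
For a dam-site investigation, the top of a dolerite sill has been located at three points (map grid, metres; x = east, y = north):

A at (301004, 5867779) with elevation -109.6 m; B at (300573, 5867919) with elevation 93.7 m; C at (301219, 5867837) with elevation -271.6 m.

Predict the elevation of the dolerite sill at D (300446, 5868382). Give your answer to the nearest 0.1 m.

Two edge vectors: A→B = (-431, 140, 203.3), A→C = (215, 58, -162).
Normal n = (A→B) × (A→C) = (-34471.4, -26112.5, -55098).
So ∂z/∂x = −n_x/n_z = −0.625637954 and ∂z/∂y = −n_y/n_z = −0.473928273.
Intercept c from A: -109.6 + 188319.53 + 2780906.37 = 2969116.30.
At (300446, 5868382): z = −187970.4 − 2781192.1 + 2969116.30 = -46.3 m.

-46.3 m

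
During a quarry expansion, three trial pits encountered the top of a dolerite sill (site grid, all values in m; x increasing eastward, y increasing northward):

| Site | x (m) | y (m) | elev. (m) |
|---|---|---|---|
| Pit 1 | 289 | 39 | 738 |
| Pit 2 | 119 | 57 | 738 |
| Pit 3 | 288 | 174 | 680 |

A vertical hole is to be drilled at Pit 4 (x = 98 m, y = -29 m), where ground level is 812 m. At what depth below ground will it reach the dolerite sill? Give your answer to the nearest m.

36 m

Two edge vectors: Pit 1→Pit 2 = (-170, 18, 0), Pit 1→Pit 3 = (-1, 135, -58).
Normal n = (Pit 1→Pit 2) × (Pit 1→Pit 3) = (-1044, -9860, -22932).
So ∂z/∂x = −n_x/n_z = −0.04553 and ∂z/∂y = −n_y/n_z = −0.42997.
Intercept c from Pit 1: 738 + 13.16 + 16.77 = 767.93.
At (98, -29): z_contact = −4.5 + 12.5 + 767.93 = 775.9 m.
Depth below ground = 812 − 775.9 = 36 m.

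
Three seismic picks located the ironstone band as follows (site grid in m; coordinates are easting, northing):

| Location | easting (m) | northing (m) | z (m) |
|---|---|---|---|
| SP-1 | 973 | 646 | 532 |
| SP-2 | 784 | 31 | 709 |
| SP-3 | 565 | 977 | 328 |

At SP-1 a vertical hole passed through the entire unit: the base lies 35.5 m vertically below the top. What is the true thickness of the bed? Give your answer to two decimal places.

Two edge vectors: SP-1→SP-2 = (-189, -615, 177), SP-1→SP-3 = (-408, 331, -204).
Normal n = (SP-1→SP-2) × (SP-1→SP-3) = (66873, -110772, -313479).
So ∂z/∂easting = −n_x/n_z = 0.21333 and ∂z/∂northing = −n_y/n_z = −0.35336.
|∇z| = √(a²+b²) = 0.41276, so dip δ = arctan(0.41276) = 22.43°.
True thickness = vertical thickness × cos δ = 35.5 × cos 22.43° = 32.81 m.

32.81 m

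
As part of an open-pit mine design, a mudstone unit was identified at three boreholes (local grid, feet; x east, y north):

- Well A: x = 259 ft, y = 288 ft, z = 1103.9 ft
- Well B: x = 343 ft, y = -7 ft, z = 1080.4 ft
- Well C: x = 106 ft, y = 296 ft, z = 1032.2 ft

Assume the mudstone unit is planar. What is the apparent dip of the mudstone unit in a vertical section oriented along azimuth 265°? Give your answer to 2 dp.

Two edge vectors: Well A→Well B = (84, -295, -23.5), Well A→Well C = (-153, 8, -71.7).
Normal n = (Well A→Well B) × (Well A→Well C) = (21339.5, 9618.3, -44463).
So ∂z/∂x = −n_x/n_z = 0.47994 and ∂z/∂y = −n_y/n_z = 0.21632.
Unit vector along 265° is (sin 265°, cos 265°) = (-0.9962, -0.0872).
Slope in that direction = a·(-0.9962) + b·(-0.0872) = −0.49697.
Apparent dip = arctan|0.49697| = 26.43° (true dip is 27.8°, so apparent ≤ true as expected).

26.43°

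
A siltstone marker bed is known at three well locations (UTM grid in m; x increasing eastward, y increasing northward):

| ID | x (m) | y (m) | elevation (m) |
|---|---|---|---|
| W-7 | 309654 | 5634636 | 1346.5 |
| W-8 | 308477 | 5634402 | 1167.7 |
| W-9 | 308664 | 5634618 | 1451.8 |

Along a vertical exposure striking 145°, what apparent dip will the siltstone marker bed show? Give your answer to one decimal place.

Two edge vectors: W-7→W-8 = (-1177, -234, -178.8), W-7→W-9 = (-990, -18, 105.3).
Normal n = (W-7→W-8) × (W-7→W-9) = (-27858.6, 300950.1, -210474).
So ∂z/∂x = −n_x/n_z = −0.13236 and ∂z/∂y = −n_y/n_z = 1.42987.
Unit vector along 145° is (sin 145°, cos 145°) = (0.5736, -0.8192).
Slope in that direction = a·(0.5736) + b·(-0.8192) = −1.24720.
Apparent dip = arctan|1.24720| = 51.3° (true dip is 55.1°, so apparent ≤ true as expected).

51.3°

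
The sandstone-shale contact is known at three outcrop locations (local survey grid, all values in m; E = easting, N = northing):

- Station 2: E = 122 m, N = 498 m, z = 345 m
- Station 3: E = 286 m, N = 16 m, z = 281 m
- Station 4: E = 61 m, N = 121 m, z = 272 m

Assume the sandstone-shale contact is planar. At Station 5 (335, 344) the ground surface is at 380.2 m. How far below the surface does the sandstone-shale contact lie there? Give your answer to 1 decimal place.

36.2 m

Two edge vectors: Station 2→Station 3 = (164, -482, -64), Station 2→Station 4 = (-61, -377, -73).
Normal n = (Station 2→Station 3) × (Station 2→Station 4) = (11058, 15876, -91230).
So ∂z/∂E = −n_x/n_z = 0.12121 and ∂z/∂N = −n_y/n_z = 0.17402.
Intercept c from Station 2: 345 − 14.79 − 86.66 = 243.55.
At (335, 344): z_contact = 40.61 + 59.86 + 243.55 = 344.02 m.
Depth below ground = 380.2 − 344.02 = 36.2 m.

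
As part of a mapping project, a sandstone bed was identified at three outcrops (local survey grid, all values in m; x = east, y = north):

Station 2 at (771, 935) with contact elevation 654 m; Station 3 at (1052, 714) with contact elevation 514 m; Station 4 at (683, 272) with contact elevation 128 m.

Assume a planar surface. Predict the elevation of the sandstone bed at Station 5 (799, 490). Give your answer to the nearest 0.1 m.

Two edge vectors: Station 2→Station 3 = (281, -221, -140), Station 2→Station 4 = (-88, -663, -526).
Normal n = (Station 2→Station 3) × (Station 2→Station 4) = (23426, 160126, -205751).
So ∂z/∂x = −n_x/n_z = 0.113856 and ∂z/∂y = −n_y/n_z = 0.778251.
Intercept c from Station 2: 654 − 87.78 − 727.67 = −161.45.
At (799, 490): z = 91.0 + 381.3 − 161.45 = 310.9 m.

310.9 m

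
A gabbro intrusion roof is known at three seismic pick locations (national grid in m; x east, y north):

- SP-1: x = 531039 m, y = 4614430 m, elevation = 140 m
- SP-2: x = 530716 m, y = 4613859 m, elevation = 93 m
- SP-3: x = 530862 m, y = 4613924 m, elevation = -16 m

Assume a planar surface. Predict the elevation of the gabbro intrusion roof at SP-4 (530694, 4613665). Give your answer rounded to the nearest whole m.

Two edge vectors: SP-1→SP-2 = (-323, -571, -47), SP-1→SP-3 = (-177, -506, -156).
Normal n = (SP-1→SP-2) × (SP-1→SP-3) = (65294, -42069, 62371).
So ∂z/∂x = −n_x/n_z = −1.04686473 and ∂z/∂y = −n_y/n_z = 0.67449616.
Intercept c from SP-1: 140 + 555926.00 − 3112415.32 = −2556349.32.
At (530694, 4613665): z = −555564.8 + 3111899.3 − 2556349.32 = -14.8 m.

-15 m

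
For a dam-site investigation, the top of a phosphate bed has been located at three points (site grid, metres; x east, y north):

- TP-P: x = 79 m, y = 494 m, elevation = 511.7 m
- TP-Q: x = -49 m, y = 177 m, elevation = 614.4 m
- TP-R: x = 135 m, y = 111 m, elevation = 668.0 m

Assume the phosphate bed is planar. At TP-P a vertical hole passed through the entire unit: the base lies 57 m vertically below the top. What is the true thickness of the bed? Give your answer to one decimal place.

52.6 m

Let the plane be z = a·x + b·y + c.
TP-Q−TP-P: −128a − 317b = 102.7;  TP-R−TP-P: 56a − 383b = 156.3.
Solving gives a = 0.15294, b = −0.38573.
|∇z| = √(a²+b²) = 0.41495, so dip δ = arctan(0.41495) = 22.54°.
True thickness = vertical thickness × cos δ = 57 × cos 22.54° = 52.6 m.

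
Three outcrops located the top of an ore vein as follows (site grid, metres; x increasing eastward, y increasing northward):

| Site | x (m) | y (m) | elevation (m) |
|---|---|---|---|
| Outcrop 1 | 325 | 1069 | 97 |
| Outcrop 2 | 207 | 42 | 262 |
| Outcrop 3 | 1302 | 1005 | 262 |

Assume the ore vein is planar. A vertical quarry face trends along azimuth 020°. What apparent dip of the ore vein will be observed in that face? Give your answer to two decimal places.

Let the plane be z = a·x + b·y + c.
Outcrop 2−Outcrop 1: −118a − 1027b = 165;  Outcrop 3−Outcrop 1: 977a − 64b = 165.
Solving gives a = 0.15718, b = −0.17872.
Unit vector along 020° is (sin 20°, cos 20°) = (0.3420, 0.9397).
Slope in that direction = a·(0.3420) + b·(0.9397) = −0.11419.
Apparent dip = arctan|0.11419| = 6.51° (true dip is 13.4°, so apparent ≤ true as expected).

6.51°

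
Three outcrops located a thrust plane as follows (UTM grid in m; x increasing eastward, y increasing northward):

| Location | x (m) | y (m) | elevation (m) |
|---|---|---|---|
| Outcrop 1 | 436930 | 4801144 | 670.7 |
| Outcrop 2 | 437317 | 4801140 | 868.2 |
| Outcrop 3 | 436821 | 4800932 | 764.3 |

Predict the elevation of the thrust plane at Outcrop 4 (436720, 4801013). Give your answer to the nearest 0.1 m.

656.8 m

Let the plane be z = a·x + b·y + c.
Outcrop 2−Outcrop 1: 387a − 4b = 197.5;  Outcrop 3−Outcrop 1: −109a − 212b = 93.6.
Solving gives a = 0.503098933, b = −0.700178225.
Then c = 670.7 − a·436930 − b·4801144 = 3142508.17.
At (436720, 4801013): z = 219713.4 − 3361564.8 + 3142508.17 = 656.8 m.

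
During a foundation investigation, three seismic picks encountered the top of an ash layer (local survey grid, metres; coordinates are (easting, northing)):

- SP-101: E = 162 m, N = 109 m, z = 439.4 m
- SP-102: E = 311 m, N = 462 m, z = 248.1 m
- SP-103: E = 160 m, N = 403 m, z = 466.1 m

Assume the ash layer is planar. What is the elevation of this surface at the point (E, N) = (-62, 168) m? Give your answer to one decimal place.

Let the plane be z = a·E + b·N + c.
SP-102−SP-101: 149a + 353b = −191.3;  SP-103−SP-101: −2a + 294b = 26.7.
Solving gives a = −1.47527, b = 0.08078.
Then c = 439.4 − a·162 − b·109 = 669.59.
At (-62, 168): z = 91.5 + 13.6 + 669.59 = 774.6 m.

774.6 m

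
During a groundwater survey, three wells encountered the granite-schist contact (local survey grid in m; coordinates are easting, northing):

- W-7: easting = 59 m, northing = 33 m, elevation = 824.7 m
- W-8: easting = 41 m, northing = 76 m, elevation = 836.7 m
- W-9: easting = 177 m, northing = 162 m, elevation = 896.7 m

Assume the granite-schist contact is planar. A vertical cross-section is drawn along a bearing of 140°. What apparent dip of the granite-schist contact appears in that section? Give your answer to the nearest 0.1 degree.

8.3°

Let the plane be z = a·easting + b·northing + c.
W-8−W-7: −18a + 43b = 12;  W-9−W-7: 118a + 129b = 72.
Solving gives a = 0.20930, b = 0.36668.
Unit vector along 140° is (sin 140°, cos 140°) = (0.6428, -0.7660).
Slope in that direction = a·(0.6428) + b·(-0.7660) = −0.14636.
Apparent dip = arctan|0.14636| = 8.3° (true dip is 22.9°, so apparent ≤ true as expected).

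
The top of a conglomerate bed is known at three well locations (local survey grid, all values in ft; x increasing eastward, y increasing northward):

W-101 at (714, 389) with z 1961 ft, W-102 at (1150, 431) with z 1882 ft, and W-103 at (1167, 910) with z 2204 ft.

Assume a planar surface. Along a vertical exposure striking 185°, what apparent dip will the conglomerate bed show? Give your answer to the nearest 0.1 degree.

Let the plane be z = a·x + b·y + c.
W-102−W-101: 436a + 42b = −79;  W-103−W-101: 453a + 521b = 243.
Solving gives a = −0.24679, b = 0.68099.
Unit vector along 185° is (sin 185°, cos 185°) = (-0.0872, -0.9962).
Slope in that direction = a·(-0.0872) + b·(-0.9962) = −0.65689.
Apparent dip = arctan|0.65689| = 33.3° (true dip is 35.9°, so apparent ≤ true as expected).

33.3°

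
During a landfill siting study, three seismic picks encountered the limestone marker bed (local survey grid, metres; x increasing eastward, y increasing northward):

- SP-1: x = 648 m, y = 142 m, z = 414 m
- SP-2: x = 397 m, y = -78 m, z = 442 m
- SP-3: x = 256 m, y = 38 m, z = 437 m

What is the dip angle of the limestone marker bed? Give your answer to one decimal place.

Let the plane be z = a·x + b·y + c.
SP-2−SP-1: −251a − 220b = 28;  SP-3−SP-1: −392a − 104b = 23.
Solving gives a = −0.03572, b = −0.08652.
Gradient magnitude |∇z| = √(a² + b²) = √(0.00128 + 0.00749) = 0.09360.
True dip = arctan(0.09360) = 5.3°, dipping toward NNE (azimuth ≈ 022°).

5.3°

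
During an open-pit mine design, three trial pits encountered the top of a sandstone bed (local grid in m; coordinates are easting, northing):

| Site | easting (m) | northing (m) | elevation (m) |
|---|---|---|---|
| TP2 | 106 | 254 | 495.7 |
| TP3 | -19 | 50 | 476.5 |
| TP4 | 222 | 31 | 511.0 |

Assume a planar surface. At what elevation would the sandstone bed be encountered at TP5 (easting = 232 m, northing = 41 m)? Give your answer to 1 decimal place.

512.5 m

Let the plane be z = a·easting + b·northing + c.
TP3−TP2: −125a − 204b = −19.2;  TP4−TP2: 116a − 223b = 15.3.
Solving gives a = 0.14363, b = 0.00611.
Then c = 495.7 − a·106 − b·254 = 478.92.
At (232, 41): z = 33.3 + 0.3 + 478.92 = 512.5 m.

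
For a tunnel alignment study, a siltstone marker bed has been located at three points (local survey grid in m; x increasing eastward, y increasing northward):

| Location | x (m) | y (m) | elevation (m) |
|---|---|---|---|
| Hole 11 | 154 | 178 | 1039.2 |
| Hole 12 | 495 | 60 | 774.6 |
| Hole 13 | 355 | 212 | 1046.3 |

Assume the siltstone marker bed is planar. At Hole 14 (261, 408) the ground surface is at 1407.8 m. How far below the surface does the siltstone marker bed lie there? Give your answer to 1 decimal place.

Two edge vectors: Hole 11→Hole 12 = (341, -118, -264.6), Hole 11→Hole 13 = (201, 34, 7.1).
Normal n = (Hole 11→Hole 12) × (Hole 11→Hole 13) = (8158.6, -55605.7, 35312).
So ∂z/∂x = −n_x/n_z = −0.23104 and ∂z/∂y = −n_y/n_z = 1.57470.
Intercept c from Hole 11: 1039.2 + 35.58 − 280.30 = 794.48.
At (261, 408): z_contact = −60.30 + 642.48 + 794.48 = 1376.66 m.
Depth below ground = 1407.8 − 1376.66 = 31.1 m.

31.1 m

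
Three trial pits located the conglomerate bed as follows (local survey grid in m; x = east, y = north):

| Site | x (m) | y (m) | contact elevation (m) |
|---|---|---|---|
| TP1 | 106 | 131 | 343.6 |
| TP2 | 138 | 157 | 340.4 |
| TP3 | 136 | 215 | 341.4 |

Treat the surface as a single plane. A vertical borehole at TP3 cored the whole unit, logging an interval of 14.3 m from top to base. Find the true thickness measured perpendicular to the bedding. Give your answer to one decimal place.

Two edge vectors: TP1→TP2 = (32, 26, -3.2), TP1→TP3 = (30, 84, -2.2).
Normal n = (TP1→TP2) × (TP1→TP3) = (211.6, -25.6, 1908).
So ∂z/∂x = −n_x/n_z = −0.11090 and ∂z/∂y = −n_y/n_z = 0.01342.
|∇z| = √(a²+b²) = 0.11171, so dip δ = arctan(0.11171) = 6.37°.
True thickness = vertical thickness × cos δ = 14.3 × cos 6.37° = 14.2 m.

14.2 m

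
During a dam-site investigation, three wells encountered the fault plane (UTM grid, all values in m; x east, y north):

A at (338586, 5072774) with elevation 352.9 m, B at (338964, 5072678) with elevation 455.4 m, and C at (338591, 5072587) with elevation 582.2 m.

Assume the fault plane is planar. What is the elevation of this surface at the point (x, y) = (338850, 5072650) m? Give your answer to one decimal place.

494.4 m

Two edge vectors: A→B = (378, -96, 102.5), A→C = (5, -187, 229.3).
Normal n = (A→B) × (A→C) = (-2845.3, -86162.9, -70206).
So ∂z/∂x = −n_x/n_z = −0.040527875 and ∂z/∂y = −n_y/n_z = −1.227286842.
Intercept c from A: 352.9 + 13722.17 + 6225748.78 = 6239823.85.
At (338850, 5072650): z = −13732.9 − 6225596.6 + 6239823.85 = 494.4 m.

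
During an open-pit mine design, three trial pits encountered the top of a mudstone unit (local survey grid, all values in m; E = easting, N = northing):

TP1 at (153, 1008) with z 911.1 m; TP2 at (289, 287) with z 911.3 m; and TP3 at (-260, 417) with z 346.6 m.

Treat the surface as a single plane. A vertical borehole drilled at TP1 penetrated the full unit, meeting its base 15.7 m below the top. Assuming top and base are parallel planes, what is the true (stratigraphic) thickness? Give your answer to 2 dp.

Let the plane be z = a·E + b·N + c.
TP2−TP1: 136a − 721b = 0.2;  TP3−TP1: −413a − 591b = −564.5.
Solving gives a = 1.07662, b = 0.20280.
|∇z| = √(a²+b²) = 1.09555, so dip δ = arctan(1.09555) = 47.61°.
True thickness = vertical thickness × cos δ = 15.7 × cos 47.61° = 10.58 m.

10.58 m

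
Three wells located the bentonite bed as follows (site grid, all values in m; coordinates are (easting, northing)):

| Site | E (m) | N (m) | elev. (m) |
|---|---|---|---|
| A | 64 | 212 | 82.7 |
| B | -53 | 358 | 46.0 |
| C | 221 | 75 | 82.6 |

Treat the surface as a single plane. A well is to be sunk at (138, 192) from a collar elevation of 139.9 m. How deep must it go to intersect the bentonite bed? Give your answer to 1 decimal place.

94.6 m

Let the plane be z = a·E + b·N + c.
B−A: −117a + 146b = −36.7;  C−A: 157a − 137b = −0.1.
Solving gives a = −0.73154, b = −0.83760.
Then c = 82.7 − a·64 − b·212 = 307.09.
At (138, 192): z_contact = −100.95 − 160.82 + 307.09 = 45.32 m.
Depth below ground = 139.9 − 45.32 = 94.6 m.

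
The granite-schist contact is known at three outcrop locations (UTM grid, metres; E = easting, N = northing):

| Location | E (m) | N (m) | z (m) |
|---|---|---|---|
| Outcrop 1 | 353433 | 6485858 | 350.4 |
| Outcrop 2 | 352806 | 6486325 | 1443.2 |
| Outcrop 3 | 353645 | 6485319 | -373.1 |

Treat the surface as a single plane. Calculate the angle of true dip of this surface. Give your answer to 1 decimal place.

Let the plane be z = a·E + b·N + c.
Outcrop 2−Outcrop 1: −627a + 467b = 1092.8;  Outcrop 3−Outcrop 1: 212a − 539b = −723.5.
Solving gives a = −1.05104, b = 0.92890.
Gradient magnitude |∇z| = √(a² + b²) = √(1.10468 + 0.86286) = 1.40269.
True dip = arctan(1.40269) = 54.5°, dipping toward SE (azimuth ≈ 131°).

54.5°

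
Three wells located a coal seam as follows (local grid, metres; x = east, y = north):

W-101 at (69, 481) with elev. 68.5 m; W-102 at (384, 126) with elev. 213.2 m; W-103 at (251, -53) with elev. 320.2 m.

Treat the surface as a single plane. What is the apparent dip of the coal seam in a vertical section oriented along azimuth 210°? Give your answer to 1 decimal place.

Two edge vectors: W-101→W-102 = (315, -355, 144.7), W-101→W-103 = (182, -534, 251.7).
Normal n = (W-101→W-102) × (W-101→W-103) = (-12083.7, -52950.1, -103600).
So ∂z/∂x = −n_x/n_z = −0.11664 and ∂z/∂y = −n_y/n_z = −0.51110.
Unit vector along 210° is (sin 210°, cos 210°) = (-0.5000, -0.8660).
Slope in that direction = a·(-0.5000) + b·(-0.8660) = 0.50095.
Apparent dip = arctan|0.50095| = 26.6° (true dip is 27.7°, so apparent ≤ true as expected).

26.6°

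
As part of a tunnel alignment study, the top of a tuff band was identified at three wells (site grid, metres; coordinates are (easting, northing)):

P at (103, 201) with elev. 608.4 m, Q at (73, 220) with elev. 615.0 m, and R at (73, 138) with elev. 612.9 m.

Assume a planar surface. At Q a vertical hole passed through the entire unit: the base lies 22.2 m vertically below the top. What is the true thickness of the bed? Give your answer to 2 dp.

21.75 m

Let the plane be z = a·E + b·N + c.
Q−P: −30a + 19b = 6.6;  R−P: −30a − 63b = 4.5.
Solving gives a = −0.20378, b = 0.02561.
|∇z| = √(a²+b²) = 0.20538, so dip δ = arctan(0.20538) = 11.61°.
True thickness = vertical thickness × cos δ = 22.2 × cos 11.61° = 21.75 m.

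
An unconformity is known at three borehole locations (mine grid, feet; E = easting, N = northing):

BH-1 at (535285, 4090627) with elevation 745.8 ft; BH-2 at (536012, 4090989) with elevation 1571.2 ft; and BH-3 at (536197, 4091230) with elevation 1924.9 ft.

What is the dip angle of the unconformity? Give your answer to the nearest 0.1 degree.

49.4°

Two edge vectors: BH-1→BH-2 = (727, 362, 825.4), BH-1→BH-3 = (912, 603, 1179.1).
Normal n = (BH-1→BH-2) × (BH-1→BH-3) = (-70882, -104440.9, 108237).
So ∂z/∂E = −n_x/n_z = 0.65488 and ∂z/∂N = −n_y/n_z = 0.96493.
Gradient magnitude |∇z| = √(a² + b²) = √(0.42886 + 0.93109) = 1.16617.
True dip = arctan(1.16617) = 49.4°, dipping toward SW (azimuth ≈ 214°).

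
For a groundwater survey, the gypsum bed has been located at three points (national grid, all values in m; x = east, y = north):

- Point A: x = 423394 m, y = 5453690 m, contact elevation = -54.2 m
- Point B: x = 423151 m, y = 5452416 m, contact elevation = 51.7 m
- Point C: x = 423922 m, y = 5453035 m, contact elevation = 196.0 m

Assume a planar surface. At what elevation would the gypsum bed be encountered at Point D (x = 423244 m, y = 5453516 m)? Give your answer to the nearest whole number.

Two edge vectors: Point A→Point B = (-243, -1274, 105.9), Point A→Point C = (528, -655, 250.2).
Normal n = (Point A→Point B) × (Point A→Point C) = (-249390.3, 116713.8, 831837).
So ∂z/∂x = −n_x/n_z = 0.29980669 and ∂z/∂y = −n_y/n_z = −0.14030850.
Intercept c from Point A: -54.2 − 126936.35 + 765199.05 = 638208.50.
At (423244, 5453516): z = 126891.4 − 765174.6 + 638208.50 = -74.8 m.

-75 m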